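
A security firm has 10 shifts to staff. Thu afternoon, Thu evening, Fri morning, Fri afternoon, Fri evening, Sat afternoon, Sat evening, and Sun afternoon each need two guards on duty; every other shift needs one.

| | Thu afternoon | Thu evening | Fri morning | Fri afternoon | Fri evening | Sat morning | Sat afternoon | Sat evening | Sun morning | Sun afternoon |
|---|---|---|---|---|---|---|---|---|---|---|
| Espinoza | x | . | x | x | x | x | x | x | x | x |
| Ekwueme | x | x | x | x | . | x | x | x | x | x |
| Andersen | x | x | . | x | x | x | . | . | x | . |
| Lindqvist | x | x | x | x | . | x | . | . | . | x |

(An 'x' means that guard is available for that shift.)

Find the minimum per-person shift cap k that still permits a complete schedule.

With 4 guards and 18 worker-slots to fill, someone must work at least ⌈18/4⌉ = 5 shifts, so k ≥ 5.
k = 5 works: Thu afternoon→Andersen+Lindqvist, Thu evening→Ekwueme+Andersen, Fri morning→Espinoza+Ekwueme, Fri afternoon→Andersen+Lindqvist, Fri evening→Espinoza+Andersen, Sat morning→Andersen, Sat afternoon→Espinoza+Ekwueme, Sat evening→Espinoza+Ekwueme, Sun morning→Espinoza, Sun afternoon→Ekwueme+Lindqvist.
Loads: Espinoza 5, Ekwueme 5, Andersen 5, Lindqvist 3 — all ≤ 5.

5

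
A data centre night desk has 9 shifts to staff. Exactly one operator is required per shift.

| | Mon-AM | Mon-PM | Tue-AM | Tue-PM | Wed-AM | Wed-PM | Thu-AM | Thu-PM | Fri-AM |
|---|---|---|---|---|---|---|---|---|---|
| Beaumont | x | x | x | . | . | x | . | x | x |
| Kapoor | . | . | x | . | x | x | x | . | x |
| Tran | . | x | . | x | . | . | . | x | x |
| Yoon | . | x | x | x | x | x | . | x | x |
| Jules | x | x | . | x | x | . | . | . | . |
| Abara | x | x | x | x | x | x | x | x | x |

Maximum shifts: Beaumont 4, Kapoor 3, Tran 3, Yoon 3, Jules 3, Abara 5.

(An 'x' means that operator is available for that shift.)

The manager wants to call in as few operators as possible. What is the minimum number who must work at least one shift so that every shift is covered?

9 slots to fill and no one can take more than 5, so at least ⌈9/5⌉ = 2 operators are needed.
Beaumont and Abara alone can cover everything: Mon-AM→Beaumont, Mon-PM→Beaumont, Tue-AM→Beaumont, Tue-PM→Abara, Wed-AM→Abara, Wed-PM→Beaumont, Thu-AM→Abara, Thu-PM→Abara, Fri-AM→Abara.

2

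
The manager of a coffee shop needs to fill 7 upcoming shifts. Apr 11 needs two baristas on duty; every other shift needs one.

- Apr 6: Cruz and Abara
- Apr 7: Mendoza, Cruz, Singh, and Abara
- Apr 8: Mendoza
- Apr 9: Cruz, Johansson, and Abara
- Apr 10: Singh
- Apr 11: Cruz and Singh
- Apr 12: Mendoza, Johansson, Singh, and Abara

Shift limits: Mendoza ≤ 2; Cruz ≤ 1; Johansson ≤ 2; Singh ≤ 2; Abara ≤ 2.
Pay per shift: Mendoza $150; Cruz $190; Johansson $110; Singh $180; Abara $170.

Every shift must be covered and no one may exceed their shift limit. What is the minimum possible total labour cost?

Apr 8 can only be covered by Mendoza, so that assignment is forced.
Apr 10 can only be covered by Singh, so that assignment is forced.
Apr 11 can only be covered by Cruz and Singh, so that assignment is forced.
Picking the cheapest available barista for each shift independently would cost $1240, and that bound is achievable.
An optimal schedule: Apr 6→Abara, Apr 7→Mendoza, Apr 8→Mendoza, Apr 9→Johansson, Apr 10→Singh, Apr 11→Cruz+Singh, Apr 12→Johansson.
Total: 170 + 150 + 150 + 110 + 180 + 190 + 180 + 110 = $1240.

$1240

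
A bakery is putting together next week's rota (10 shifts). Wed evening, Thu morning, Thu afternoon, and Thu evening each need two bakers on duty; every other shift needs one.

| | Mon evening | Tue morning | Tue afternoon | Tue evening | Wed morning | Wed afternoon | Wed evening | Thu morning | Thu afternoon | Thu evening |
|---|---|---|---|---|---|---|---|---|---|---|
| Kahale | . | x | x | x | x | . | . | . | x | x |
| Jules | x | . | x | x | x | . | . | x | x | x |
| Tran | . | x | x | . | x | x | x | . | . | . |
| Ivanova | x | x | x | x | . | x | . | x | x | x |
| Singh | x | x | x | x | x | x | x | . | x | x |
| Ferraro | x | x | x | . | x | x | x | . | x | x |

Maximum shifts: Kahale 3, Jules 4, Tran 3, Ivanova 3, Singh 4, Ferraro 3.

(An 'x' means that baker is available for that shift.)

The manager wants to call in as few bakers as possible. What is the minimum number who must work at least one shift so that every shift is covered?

4

14 slots to fill and no one can take more than 4, so at least ⌈14/4⌉ = 4 bakers are needed.
Jules, Tran, Ivanova, and Singh alone can cover everything: Mon evening→Jules, Tue morning→Tran, Tue afternoon→Singh, Tue evening→Jules, Wed morning→Jules, Wed afternoon→Tran, Wed evening→Tran+Singh, Thu morning→Jules+Ivanova, Thu afternoon→Ivanova+Singh, Thu evening→Ivanova+Singh.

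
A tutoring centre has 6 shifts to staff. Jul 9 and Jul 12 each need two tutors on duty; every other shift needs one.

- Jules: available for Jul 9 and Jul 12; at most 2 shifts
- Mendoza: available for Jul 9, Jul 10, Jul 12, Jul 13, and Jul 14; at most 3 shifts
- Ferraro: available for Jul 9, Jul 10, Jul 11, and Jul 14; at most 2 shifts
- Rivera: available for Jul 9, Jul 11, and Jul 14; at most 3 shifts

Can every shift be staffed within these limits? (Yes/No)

Jul 12 can only be covered by Jules and Mendoza, so that assignment is forced.
Jul 13 can only be covered by Mendoza, so that assignment is forced.
One valid schedule: Jul 9→Jules+Rivera, Jul 10→Mendoza, Jul 11→Ferraro, Jul 12→Jules+Mendoza, Jul 13→Mendoza, Jul 14→Ferraro.
Loads: Jules 2/2, Mendoza 3/3, Ferraro 2/2, Rivera 1/3 — all within limits.

Yes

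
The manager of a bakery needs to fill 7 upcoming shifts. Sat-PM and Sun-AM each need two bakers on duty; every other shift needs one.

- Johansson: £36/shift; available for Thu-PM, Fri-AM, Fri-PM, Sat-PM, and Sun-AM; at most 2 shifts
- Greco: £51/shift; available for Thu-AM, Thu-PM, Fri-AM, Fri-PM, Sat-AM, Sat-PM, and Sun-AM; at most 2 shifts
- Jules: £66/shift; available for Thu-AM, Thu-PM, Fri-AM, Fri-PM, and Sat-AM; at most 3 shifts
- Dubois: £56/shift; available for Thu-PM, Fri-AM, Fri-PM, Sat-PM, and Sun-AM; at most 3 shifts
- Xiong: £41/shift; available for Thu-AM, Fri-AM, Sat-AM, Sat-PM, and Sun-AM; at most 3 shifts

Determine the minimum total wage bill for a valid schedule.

£409

Picking the cheapest available baker for each shift independently would cost £344, but that ignores the shift limits.
An optimal schedule: Thu-AM→Xiong, Thu-PM→Johansson, Fri-AM→Xiong, Fri-PM→Johansson, Sat-AM→Xiong, Sat-PM→Greco+Dubois, Sun-AM→Greco+Dubois.
Total: 41 + 36 + 41 + 36 + 41 + 51 + 56 + 51 + 56 = £409.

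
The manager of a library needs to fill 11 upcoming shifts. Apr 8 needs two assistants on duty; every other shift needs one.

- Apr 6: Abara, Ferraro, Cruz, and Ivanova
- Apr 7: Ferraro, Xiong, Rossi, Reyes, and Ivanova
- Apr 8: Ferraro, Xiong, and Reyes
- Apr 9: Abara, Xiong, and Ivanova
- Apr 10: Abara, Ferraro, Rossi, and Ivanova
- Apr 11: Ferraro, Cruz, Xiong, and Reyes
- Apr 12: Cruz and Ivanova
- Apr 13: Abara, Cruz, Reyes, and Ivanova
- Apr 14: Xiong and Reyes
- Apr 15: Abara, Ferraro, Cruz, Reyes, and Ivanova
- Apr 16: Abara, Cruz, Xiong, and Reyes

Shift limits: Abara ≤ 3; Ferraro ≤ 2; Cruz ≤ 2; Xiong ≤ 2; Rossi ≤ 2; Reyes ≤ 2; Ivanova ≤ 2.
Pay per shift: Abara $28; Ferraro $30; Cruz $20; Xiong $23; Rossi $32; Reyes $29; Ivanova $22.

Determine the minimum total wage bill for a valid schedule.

Picking the cheapest available assistant for each shift independently would cost $261, but that ignores the shift limits.
An optimal schedule: Apr 6→Cruz, Apr 7→Ferraro, Apr 8→Xiong+Reyes, Apr 9→Ivanova, Apr 10→Ivanova, Apr 11→Reyes, Apr 12→Cruz, Apr 13→Abara, Apr 14→Xiong, Apr 15→Abara, Apr 16→Abara.
Total: 20 + 30 + 23 + 29 + 22 + 22 + 29 + 20 + 28 + 23 + 28 + 28 = $302.

$302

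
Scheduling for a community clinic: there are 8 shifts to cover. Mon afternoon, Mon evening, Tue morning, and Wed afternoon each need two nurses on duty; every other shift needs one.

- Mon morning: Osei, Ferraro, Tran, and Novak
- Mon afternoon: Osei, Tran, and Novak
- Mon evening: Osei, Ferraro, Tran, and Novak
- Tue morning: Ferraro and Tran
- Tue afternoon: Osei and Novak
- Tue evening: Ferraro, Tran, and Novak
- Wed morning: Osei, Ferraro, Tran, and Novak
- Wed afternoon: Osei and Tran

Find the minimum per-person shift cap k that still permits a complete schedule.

3

With 4 nurses and 12 worker-slots to fill, someone must work at least ⌈12/4⌉ = 3 shifts, so k ≥ 3.
k = 3 works: Mon morning→Novak, Mon afternoon→Osei+Tran, Mon evening→Ferraro+Novak, Tue morning→Ferraro+Tran, Tue afternoon→Osei, Tue evening→Ferraro, Wed morning→Novak, Wed afternoon→Osei+Tran.
Loads: Osei 3, Ferraro 3, Tran 3, Novak 3 — all ≤ 3.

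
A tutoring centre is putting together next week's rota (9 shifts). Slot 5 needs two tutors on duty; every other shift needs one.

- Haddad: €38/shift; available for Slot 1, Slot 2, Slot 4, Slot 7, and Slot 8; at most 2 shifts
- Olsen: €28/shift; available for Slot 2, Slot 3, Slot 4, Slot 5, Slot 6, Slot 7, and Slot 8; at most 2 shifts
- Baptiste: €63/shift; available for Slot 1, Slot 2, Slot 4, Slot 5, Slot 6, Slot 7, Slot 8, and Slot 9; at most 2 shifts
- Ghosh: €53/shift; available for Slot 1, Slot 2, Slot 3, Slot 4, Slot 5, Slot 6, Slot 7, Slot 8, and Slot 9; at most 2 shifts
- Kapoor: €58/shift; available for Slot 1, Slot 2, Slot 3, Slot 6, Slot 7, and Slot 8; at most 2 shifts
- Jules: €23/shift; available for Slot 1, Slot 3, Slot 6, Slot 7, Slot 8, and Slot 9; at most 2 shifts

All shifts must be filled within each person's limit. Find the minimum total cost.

Picking the cheapest available tutor for each shift independently would cost €275, but that ignores the shift limits.
An optimal schedule: Slot 1→Haddad, Slot 2→Haddad, Slot 3→Jules, Slot 4→Olsen, Slot 5→Olsen+Ghosh, Slot 6→Ghosh, Slot 7→Kapoor, Slot 8→Kapoor, Slot 9→Jules.
Total: 38 + 38 + 23 + 28 + 28 + 53 + 53 + 58 + 58 + 23 = €400.

€400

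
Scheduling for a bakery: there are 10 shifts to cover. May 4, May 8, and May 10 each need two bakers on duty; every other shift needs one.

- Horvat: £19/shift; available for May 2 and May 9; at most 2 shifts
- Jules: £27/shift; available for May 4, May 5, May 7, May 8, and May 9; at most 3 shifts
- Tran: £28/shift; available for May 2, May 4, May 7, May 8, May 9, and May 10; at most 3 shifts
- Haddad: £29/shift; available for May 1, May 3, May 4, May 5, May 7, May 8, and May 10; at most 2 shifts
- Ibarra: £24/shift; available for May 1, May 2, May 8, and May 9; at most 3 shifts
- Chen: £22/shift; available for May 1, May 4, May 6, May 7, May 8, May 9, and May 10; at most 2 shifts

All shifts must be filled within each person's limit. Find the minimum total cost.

May 3 can only be covered by Haddad, so that assignment is forced.
May 6 can only be covered by Chen, so that assignment is forced.
Picking the cheapest available baker for each shift independently would cost £305, but that ignores the shift limits.
An optimal schedule: May 1→Ibarra, May 2→Horvat, May 3→Haddad, May 4→Jules+Tran, May 5→Jules, May 6→Chen, May 7→Jules, May 8→Ibarra+Tran, May 9→Horvat, May 10→Chen+Tran.
Total: 24 + 19 + 29 + 27 + 28 + 27 + 22 + 27 + 24 + 28 + 19 + 22 + 28 = £324.

£324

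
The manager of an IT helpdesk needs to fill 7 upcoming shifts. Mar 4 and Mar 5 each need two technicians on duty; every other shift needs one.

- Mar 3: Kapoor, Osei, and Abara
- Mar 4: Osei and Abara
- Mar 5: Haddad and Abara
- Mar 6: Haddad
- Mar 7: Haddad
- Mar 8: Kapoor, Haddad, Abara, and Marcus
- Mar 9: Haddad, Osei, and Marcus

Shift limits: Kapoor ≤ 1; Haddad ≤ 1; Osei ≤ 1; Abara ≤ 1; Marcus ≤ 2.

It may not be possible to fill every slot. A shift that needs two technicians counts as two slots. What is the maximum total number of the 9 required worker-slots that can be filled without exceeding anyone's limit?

6

Total capacity across all technicians is 1+1+1+1+2 = 6, and 9 slots are needed, so at most 6 can be filled.
An assignment achieving 6: Mar 3→Kapoor, Mar 4→Osei+Abara, Mar 6→Haddad, Mar 8→Marcus, Mar 9→Marcus.
Loads: Kapoor 1/1, Haddad 1/1, Osei 1/1, Abara 1/1, Marcus 2/2.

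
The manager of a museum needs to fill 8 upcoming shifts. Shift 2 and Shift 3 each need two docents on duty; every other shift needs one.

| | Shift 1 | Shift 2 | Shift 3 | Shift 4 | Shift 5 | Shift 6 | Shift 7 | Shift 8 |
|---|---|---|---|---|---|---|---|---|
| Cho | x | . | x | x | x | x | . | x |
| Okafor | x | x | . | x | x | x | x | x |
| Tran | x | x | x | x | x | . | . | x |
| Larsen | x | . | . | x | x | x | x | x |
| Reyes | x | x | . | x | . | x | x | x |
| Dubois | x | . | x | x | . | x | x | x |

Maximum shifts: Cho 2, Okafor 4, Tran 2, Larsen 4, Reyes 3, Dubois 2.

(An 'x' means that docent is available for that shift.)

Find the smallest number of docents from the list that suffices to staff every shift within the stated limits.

4

10 slots to fill and no one can take more than 4, so at least ⌈10/4⌉ = 3 docents are needed.
No set of 3 docents can cover every shift (each such set leaves at least one shift with no one available or exceeds a cap).
Cho, Okafor, Tran, and Larsen alone can cover everything: Shift 1→Okafor, Shift 2→Okafor+Tran, Shift 3→Cho+Tran, Shift 4→Okafor, Shift 5→Larsen, Shift 6→Cho, Shift 7→Okafor, Shift 8→Larsen.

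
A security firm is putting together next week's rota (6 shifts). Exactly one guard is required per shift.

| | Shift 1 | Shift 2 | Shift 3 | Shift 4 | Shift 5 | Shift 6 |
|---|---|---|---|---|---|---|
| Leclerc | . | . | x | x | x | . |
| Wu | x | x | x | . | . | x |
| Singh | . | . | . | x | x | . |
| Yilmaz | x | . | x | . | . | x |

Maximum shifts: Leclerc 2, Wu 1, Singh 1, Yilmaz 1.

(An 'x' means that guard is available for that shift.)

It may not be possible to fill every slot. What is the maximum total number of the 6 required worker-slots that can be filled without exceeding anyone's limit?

5

Total capacity across all guards is 2+1+1+1 = 5, and 6 slots are needed, so at most 5 can be filled.
An assignment achieving 5: Shift 1→Yilmaz, Shift 2→Wu, Shift 3→Leclerc, Shift 4→Leclerc, Shift 5→Singh.
Loads: Leclerc 2/2, Wu 1/1, Singh 1/1, Yilmaz 1/1.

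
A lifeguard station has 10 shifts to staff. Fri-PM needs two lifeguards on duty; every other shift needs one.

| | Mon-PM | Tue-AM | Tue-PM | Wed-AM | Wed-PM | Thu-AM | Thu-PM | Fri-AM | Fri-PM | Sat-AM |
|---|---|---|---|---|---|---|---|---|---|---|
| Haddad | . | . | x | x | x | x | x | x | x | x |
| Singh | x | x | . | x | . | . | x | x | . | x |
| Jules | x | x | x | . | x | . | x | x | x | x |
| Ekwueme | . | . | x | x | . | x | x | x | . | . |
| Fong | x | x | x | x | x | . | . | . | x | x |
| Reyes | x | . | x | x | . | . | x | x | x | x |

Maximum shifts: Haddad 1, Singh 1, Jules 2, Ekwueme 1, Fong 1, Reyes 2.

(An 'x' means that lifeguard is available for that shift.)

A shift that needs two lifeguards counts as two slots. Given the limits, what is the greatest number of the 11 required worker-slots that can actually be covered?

8

Total capacity across all lifeguards is 1+1+2+1+1+2 = 8, and 11 slots are needed, so at most 8 can be filled.
An assignment achieving 8: Mon-PM→Jules, Tue-AM→Singh, Tue-PM→Ekwueme, Wed-AM→Reyes, Wed-PM→Jules, Thu-AM→Haddad, Fri-PM→Fong+Reyes.
Loads: Haddad 1/1, Singh 1/1, Jules 2/2, Ekwueme 1/1, Fong 1/1, Reyes 2/2.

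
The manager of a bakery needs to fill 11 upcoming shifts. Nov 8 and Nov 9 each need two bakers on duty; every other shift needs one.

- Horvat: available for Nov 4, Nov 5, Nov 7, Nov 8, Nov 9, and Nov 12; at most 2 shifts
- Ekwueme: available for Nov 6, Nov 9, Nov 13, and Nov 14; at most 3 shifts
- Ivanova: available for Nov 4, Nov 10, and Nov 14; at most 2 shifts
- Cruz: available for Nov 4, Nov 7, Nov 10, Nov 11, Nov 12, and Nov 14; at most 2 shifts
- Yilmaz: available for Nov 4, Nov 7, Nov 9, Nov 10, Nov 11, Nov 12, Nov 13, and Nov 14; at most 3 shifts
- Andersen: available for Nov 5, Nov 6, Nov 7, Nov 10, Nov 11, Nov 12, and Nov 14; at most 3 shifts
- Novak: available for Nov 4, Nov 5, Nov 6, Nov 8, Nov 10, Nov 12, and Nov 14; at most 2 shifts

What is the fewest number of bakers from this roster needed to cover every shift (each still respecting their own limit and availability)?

13 slots to fill and no one can take more than 3, so at least ⌈13/3⌉ = 5 bakers are needed.
Horvat, Ekwueme, Yilmaz, Andersen, and Novak alone can cover everything: Nov 4→Horvat, Nov 5→Andersen, Nov 6→Ekwueme, Nov 7→Yilmaz, Nov 8→Horvat+Novak, Nov 9→Ekwueme+Yilmaz, Nov 10→Andersen, Nov 11→Yilmaz, Nov 12→Andersen, Nov 13→Ekwueme, Nov 14→Novak.

5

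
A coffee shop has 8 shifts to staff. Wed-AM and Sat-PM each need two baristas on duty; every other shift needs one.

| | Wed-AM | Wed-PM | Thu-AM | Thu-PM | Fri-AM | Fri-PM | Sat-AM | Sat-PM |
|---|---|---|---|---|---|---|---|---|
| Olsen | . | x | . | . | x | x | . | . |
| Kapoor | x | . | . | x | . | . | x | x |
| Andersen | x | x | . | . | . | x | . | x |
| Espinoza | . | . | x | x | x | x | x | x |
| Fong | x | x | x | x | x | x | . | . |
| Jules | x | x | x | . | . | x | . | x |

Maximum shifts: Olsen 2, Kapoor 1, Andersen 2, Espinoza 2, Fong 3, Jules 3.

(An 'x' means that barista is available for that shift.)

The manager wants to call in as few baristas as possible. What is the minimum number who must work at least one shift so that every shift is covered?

10 slots to fill and no one can take more than 3, so at least ⌈10/3⌉ = 4 baristas are needed.
Olsen, Espinoza, Fong, and Jules alone can cover everything: Wed-AM→Fong+Jules, Wed-PM→Olsen, Thu-AM→Fong, Thu-PM→Fong, Fri-AM→Olsen, Fri-PM→Jules, Sat-AM→Espinoza, Sat-PM→Espinoza+Jules.

4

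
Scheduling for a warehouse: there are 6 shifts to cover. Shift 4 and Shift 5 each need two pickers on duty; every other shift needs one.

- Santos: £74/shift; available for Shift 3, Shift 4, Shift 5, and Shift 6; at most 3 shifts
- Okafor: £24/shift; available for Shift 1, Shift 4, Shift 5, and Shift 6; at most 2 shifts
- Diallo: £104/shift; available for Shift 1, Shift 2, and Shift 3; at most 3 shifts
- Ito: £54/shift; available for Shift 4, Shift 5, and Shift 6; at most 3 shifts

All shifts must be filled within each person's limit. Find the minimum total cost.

£462

Shift 2 can only be covered by Diallo, so that assignment is forced.
Picking the cheapest available picker for each shift independently would cost £382, but that ignores the shift limits.
An optimal schedule: Shift 1→Okafor, Shift 2→Diallo, Shift 3→Santos, Shift 4→Okafor+Ito, Shift 5→Ito+Santos, Shift 6→Ito.
Total: 24 + 104 + 74 + 24 + 54 + 54 + 74 + 54 = £462.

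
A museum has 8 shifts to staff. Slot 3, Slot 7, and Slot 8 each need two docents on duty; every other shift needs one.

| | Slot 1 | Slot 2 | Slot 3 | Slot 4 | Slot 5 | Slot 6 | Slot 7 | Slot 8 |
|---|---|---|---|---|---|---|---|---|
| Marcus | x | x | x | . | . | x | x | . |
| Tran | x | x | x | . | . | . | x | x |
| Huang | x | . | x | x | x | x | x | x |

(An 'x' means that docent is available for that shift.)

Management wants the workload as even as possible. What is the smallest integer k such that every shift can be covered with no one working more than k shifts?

With 3 docents and 11 worker-slots to fill, someone must work at least ⌈11/3⌉ = 4 shifts, so k ≥ 4.
k = 4 works: Slot 1→Marcus, Slot 2→Marcus, Slot 3→Marcus+Tran, Slot 4→Huang, Slot 5→Huang, Slot 6→Marcus, Slot 7→Tran+Huang, Slot 8→Tran+Huang.
Loads: Marcus 4, Tran 3, Huang 4 — all ≤ 4.

4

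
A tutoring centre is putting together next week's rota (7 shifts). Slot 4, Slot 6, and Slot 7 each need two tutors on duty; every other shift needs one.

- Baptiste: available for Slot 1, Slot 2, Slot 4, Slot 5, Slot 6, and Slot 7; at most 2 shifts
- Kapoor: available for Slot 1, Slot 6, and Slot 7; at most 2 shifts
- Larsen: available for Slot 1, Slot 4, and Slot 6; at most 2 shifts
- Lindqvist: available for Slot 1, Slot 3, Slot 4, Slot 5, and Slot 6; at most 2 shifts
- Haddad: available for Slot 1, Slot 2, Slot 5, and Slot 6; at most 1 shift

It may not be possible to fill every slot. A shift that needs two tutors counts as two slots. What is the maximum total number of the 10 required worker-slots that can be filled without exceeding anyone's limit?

Total capacity across all tutors is 2+2+2+2+1 = 9, and 10 slots are needed, so at most 9 can be filled.
An assignment achieving 9: Slot 1→Kapoor, Slot 2→Baptiste, Slot 3→Lindqvist, Slot 4→Larsen+Lindqvist, Slot 5→Haddad, Slot 6→Larsen, Slot 7→Baptiste+Kapoor.
Loads: Baptiste 2/2, Kapoor 2/2, Larsen 2/2, Lindqvist 2/2, Haddad 1/1.

9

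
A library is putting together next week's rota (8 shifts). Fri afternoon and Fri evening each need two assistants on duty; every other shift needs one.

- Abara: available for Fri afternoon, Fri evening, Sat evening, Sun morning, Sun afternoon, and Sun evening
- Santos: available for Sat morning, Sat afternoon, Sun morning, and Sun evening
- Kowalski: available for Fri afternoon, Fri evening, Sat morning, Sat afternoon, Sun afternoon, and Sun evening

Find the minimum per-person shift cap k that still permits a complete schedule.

4

With 3 assistants and 10 worker-slots to fill, someone must work at least ⌈10/3⌉ = 4 shifts, so k ≥ 4.
k = 4 works: Fri afternoon→Abara+Kowalski, Fri evening→Abara+Kowalski, Sat morning→Santos, Sat afternoon→Santos, Sat evening→Abara, Sun morning→Abara, Sun afternoon→Kowalski, Sun evening→Santos.
Loads: Abara 4, Santos 3, Kowalski 3 — all ≤ 4.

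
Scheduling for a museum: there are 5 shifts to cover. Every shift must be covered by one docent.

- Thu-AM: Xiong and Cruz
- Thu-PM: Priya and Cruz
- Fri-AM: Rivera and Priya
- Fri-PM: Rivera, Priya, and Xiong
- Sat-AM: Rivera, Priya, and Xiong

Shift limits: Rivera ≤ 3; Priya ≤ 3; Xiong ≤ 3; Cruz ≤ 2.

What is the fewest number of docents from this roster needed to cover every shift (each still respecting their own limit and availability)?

2

5 slots to fill and no one can take more than 3, so at least ⌈5/3⌉ = 2 docents are needed.
Rivera and Cruz alone can cover everything: Thu-AM→Cruz, Thu-PM→Cruz, Fri-AM→Rivera, Fri-PM→Rivera, Sat-AM→Rivera.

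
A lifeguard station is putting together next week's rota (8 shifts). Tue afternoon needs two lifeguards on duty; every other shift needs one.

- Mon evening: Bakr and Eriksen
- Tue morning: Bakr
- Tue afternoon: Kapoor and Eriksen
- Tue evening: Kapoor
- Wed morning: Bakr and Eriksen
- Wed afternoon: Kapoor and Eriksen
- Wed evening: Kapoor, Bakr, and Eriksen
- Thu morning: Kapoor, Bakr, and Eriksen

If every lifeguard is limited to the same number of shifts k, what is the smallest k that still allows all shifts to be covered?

With 3 lifeguards and 9 worker-slots to fill, someone must work at least ⌈9/3⌉ = 3 shifts, so k ≥ 3.
k = 3 works: Mon evening→Bakr, Tue morning→Bakr, Tue afternoon→Kapoor+Eriksen, Tue evening→Kapoor, Wed morning→Bakr, Wed afternoon→Kapoor, Wed evening→Eriksen, Thu morning→Eriksen.
Loads: Kapoor 3, Bakr 3, Eriksen 3 — all ≤ 3.

3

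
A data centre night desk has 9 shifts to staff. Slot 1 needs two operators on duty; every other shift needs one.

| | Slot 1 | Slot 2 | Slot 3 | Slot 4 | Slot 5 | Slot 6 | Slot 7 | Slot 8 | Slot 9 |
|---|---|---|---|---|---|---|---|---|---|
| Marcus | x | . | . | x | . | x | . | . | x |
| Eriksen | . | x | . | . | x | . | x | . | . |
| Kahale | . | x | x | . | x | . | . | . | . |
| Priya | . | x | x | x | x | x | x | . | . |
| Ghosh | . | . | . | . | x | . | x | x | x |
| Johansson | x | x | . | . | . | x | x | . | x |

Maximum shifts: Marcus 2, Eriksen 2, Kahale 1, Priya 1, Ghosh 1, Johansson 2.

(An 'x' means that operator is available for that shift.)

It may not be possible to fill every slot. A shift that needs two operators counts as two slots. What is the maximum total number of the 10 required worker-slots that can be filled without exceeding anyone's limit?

Total capacity across all operators is 2+2+1+1+1+2 = 9, and 10 slots are needed, so at most 9 can be filled.
An assignment achieving 9: Slot 1→Marcus+Johansson, Slot 2→Eriksen, Slot 3→Kahale, Slot 4→Marcus, Slot 5→Eriksen, Slot 6→Priya, Slot 8→Ghosh, Slot 9→Johansson.
Loads: Marcus 2/2, Eriksen 2/2, Kahale 1/1, Priya 1/1, Ghosh 1/1, Johansson 2/2.

9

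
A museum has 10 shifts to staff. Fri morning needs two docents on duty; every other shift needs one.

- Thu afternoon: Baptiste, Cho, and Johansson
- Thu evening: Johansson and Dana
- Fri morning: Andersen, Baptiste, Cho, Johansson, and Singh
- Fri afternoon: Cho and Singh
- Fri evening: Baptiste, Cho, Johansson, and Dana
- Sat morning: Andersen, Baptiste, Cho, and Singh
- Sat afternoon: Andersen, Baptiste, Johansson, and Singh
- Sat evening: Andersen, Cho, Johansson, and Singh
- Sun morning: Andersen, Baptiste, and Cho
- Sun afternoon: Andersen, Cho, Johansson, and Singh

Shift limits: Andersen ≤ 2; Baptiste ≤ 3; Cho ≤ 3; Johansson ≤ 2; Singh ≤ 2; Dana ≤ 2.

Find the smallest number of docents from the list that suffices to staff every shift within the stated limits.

5

11 slots to fill and no one can take more than 3, so at least ⌈11/3⌉ = 4 docents are needed.
Any 4 docents together have capacity at most 3+3+2+2 = 10 < 11 slots, so 4 can never suffice.
Andersen, Baptiste, Cho, Johansson, and Singh alone can cover everything: Thu afternoon→Baptiste, Thu evening→Johansson, Fri morning→Johansson+Singh, Fri afternoon→Cho, Fri evening→Baptiste, Sat morning→Andersen, Sat afternoon→Baptiste, Sat evening→Cho, Sun morning→Andersen, Sun afternoon→Cho.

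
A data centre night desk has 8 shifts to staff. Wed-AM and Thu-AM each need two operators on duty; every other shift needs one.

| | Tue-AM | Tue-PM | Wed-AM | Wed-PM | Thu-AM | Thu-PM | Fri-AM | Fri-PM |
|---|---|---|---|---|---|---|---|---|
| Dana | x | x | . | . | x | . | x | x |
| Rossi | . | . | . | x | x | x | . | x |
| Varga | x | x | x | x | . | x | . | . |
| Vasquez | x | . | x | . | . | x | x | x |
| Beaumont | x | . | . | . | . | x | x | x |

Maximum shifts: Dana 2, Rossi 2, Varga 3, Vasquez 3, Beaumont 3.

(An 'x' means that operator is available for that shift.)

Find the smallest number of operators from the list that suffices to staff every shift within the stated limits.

4

10 slots to fill and no one can take more than 3, so at least ⌈10/3⌉ = 4 operators are needed.
Dana, Rossi, Varga, and Vasquez alone can cover everything: Tue-AM→Varga, Tue-PM→Dana, Wed-AM→Varga+Vasquez, Wed-PM→Rossi, Thu-AM→Dana+Rossi, Thu-PM→Varga, Fri-AM→Vasquez, Fri-PM→Vasquez.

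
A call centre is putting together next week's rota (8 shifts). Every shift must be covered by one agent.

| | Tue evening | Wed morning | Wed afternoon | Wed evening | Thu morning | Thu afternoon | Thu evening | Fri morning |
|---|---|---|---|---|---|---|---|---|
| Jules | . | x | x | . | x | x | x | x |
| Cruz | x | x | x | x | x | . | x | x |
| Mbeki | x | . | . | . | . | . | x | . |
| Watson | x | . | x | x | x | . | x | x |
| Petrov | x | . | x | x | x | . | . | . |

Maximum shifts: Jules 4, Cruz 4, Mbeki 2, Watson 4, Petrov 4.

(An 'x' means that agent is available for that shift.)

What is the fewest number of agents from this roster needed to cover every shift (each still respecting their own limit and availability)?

2

8 slots to fill and no one can take more than 4, so at least ⌈8/4⌉ = 2 agents are needed.
Jules and Cruz alone can cover everything: Tue evening→Cruz, Wed morning→Jules, Wed afternoon→Jules, Wed evening→Cruz, Thu morning→Jules, Thu afternoon→Jules, Thu evening→Cruz, Fri morning→Cruz.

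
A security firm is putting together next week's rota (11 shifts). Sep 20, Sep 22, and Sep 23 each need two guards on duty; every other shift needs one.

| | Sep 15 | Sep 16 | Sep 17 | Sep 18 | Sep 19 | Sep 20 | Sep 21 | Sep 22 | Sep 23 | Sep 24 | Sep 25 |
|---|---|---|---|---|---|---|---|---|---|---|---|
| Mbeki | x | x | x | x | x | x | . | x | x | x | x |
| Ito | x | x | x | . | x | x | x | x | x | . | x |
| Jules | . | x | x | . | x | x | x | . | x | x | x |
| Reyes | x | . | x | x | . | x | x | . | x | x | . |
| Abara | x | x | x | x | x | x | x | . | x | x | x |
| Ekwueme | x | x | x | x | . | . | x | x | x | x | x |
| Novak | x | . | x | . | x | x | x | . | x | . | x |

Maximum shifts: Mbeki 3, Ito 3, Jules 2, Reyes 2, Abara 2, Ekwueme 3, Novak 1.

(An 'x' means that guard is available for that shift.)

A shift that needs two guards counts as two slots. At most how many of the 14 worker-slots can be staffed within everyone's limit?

14

Total capacity across all guards is 3+3+2+2+2+3+1 = 16, and 14 slots are needed, so at most 14 can be filled.
An assignment achieving 14: Sep 15→Ito, Sep 16→Mbeki, Sep 17→Abara, Sep 18→Mbeki, Sep 19→Ito, Sep 20→Jules+Reyes, Sep 21→Reyes, Sep 22→Mbeki+Ito, Sep 23→Ekwueme+Novak, Sep 24→Jules, Sep 25→Abara.
Loads: Mbeki 3/3, Ito 3/3, Jules 2/2, Reyes 2/2, Abara 2/2, Ekwueme 1/3, Novak 1/1.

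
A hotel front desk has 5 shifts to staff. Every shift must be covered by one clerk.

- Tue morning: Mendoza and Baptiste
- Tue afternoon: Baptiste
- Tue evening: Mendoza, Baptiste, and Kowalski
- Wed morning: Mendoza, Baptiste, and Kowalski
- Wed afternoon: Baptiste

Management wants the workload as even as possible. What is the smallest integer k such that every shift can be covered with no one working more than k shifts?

2

With 3 clerks and 5 worker-slots to fill, someone must work at least ⌈5/3⌉ = 2 shifts, so k ≥ 2.
k = 2 works: Tue morning→Mendoza, Tue afternoon→Baptiste, Tue evening→Mendoza, Wed morning→Kowalski, Wed afternoon→Baptiste.
Loads: Mendoza 2, Baptiste 2, Kowalski 1 — all ≤ 2.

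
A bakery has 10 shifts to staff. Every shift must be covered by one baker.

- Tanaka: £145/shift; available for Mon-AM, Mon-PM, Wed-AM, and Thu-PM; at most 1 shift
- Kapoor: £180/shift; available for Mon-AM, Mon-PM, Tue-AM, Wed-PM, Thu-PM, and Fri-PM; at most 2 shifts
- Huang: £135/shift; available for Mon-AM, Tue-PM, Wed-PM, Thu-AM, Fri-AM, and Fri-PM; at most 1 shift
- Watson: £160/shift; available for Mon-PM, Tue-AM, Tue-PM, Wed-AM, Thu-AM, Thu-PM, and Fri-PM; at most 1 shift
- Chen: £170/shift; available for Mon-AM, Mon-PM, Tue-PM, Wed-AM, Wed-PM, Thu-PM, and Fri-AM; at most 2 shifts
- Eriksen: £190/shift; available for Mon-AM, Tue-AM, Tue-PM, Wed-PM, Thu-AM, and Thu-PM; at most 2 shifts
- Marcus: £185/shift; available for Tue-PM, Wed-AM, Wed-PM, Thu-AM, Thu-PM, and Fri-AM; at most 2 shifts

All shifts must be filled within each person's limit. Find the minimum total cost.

Picking the cheapest available baker for each shift independently would cost £1405, but that ignores the shift limits.
An optimal schedule: Mon-AM→Chen, Mon-PM→Tanaka, Tue-AM→Watson, Tue-PM→Marcus, Wed-AM→Chen, Wed-PM→Kapoor, Thu-AM→Marcus, Thu-PM→Eriksen, Fri-AM→Huang, Fri-PM→Kapoor.
Total: 170 + 145 + 160 + 185 + 170 + 180 + 185 + 190 + 135 + 180 = £1700.

£1700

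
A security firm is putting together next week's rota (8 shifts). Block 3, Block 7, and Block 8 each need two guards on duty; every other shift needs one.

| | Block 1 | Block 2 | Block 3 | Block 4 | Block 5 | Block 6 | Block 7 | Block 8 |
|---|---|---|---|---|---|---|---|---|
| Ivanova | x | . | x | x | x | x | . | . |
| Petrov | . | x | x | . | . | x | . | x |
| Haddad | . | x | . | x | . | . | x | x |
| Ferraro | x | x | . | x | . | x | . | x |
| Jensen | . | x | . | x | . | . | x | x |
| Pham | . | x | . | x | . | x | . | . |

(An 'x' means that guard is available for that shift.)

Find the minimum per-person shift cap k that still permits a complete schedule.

2

With 6 guards and 11 worker-slots to fill, someone must work at least ⌈11/6⌉ = 2 shifts, so k ≥ 2.
k = 2 works: Block 1→Ferraro, Block 2→Haddad, Block 3→Ivanova+Petrov, Block 4→Pham, Block 5→Ivanova, Block 6→Petrov, Block 7→Haddad+Jensen, Block 8→Ferraro+Jensen.
Loads: Ivanova 2, Petrov 2, Haddad 2, Ferraro 2, Jensen 2, Pham 1 — all ≤ 2.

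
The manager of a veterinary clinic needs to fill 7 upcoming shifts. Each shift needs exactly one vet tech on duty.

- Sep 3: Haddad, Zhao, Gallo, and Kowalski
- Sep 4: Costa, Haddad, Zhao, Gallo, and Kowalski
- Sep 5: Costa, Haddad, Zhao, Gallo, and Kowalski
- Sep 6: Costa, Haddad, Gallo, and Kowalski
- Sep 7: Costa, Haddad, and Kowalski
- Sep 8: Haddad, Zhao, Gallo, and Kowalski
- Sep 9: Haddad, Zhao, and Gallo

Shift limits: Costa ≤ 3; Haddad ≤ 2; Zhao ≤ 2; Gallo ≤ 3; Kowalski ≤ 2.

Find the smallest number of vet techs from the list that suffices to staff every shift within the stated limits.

7 slots to fill and no one can take more than 3, so at least ⌈7/3⌉ = 3 vet techs are needed.
Costa, Haddad, and Zhao alone can cover everything: Sep 3→Haddad, Sep 4→Costa, Sep 5→Zhao, Sep 6→Costa, Sep 7→Costa, Sep 8→Haddad, Sep 9→Zhao.

3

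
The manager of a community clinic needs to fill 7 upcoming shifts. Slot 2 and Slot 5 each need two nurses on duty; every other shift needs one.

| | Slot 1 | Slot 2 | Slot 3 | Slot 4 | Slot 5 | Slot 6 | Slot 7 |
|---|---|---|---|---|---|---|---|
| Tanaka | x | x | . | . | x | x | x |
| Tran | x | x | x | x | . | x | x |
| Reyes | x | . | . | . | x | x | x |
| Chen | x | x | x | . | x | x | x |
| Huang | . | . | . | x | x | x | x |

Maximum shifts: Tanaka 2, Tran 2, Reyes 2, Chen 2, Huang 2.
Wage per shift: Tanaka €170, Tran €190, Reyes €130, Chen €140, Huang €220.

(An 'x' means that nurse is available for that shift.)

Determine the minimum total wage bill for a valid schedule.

Picking the cheapest available nurse for each shift independently would cost €1300, but that ignores the shift limits.
An optimal schedule: Slot 1→Tanaka, Slot 2→Tanaka+Chen, Slot 3→Tran, Slot 4→Tran, Slot 5→Chen+Huang, Slot 6→Reyes, Slot 7→Reyes.
Total: 170 + 170 + 140 + 190 + 190 + 140 + 220 + 130 + 130 = €1480.

€1480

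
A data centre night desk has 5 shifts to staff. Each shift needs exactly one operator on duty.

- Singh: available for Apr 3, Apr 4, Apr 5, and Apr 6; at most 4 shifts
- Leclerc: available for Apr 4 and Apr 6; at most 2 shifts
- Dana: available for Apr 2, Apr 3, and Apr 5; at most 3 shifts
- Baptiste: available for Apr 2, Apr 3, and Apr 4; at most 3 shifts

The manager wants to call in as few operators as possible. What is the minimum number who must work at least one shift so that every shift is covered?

2

5 slots to fill and no one can take more than 4, so at least ⌈5/4⌉ = 2 operators are needed.
Singh and Dana alone can cover everything: Apr 2→Dana, Apr 3→Singh, Apr 4→Singh, Apr 5→Singh, Apr 6→Singh.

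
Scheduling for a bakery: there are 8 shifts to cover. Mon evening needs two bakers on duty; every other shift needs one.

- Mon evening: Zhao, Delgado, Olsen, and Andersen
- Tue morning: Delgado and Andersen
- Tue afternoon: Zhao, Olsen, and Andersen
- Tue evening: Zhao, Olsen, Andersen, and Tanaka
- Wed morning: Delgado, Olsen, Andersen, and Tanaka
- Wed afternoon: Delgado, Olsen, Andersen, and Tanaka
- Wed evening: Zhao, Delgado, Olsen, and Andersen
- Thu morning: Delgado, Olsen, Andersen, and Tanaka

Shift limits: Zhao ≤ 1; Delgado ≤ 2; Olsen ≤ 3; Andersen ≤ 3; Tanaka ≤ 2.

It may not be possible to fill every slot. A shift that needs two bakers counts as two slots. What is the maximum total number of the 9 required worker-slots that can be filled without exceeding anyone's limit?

Total capacity across all bakers is 1+2+3+3+2 = 11, and 9 slots are needed, so at most 9 can be filled.
An assignment achieving 9: Mon evening→Delgado+Olsen, Tue morning→Delgado, Tue afternoon→Zhao, Tue evening→Olsen, Wed morning→Olsen, Wed afternoon→Andersen, Wed evening→Andersen, Thu morning→Andersen.
Loads: Zhao 1/1, Delgado 2/2, Olsen 3/3, Andersen 3/3, Tanaka 0/2.

9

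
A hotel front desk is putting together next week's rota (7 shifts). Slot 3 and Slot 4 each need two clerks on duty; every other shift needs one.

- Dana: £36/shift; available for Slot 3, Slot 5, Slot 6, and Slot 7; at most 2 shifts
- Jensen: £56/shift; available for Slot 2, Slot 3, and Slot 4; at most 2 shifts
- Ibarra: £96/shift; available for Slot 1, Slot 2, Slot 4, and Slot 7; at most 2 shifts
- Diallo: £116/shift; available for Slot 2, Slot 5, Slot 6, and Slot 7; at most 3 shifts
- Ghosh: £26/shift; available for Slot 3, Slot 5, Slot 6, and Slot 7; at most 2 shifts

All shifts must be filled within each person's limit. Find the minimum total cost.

£544

Slot 1 can only be covered by Ibarra, so that assignment is forced.
Slot 4 can only be covered by Jensen and Ibarra, so that assignment is forced.
Picking the cheapest available clerk for each shift independently would cost £444, but that ignores the shift limits.
An optimal schedule: Slot 1→Ibarra, Slot 2→Jensen, Slot 3→Ghosh+Dana, Slot 4→Jensen+Ibarra, Slot 5→Ghosh, Slot 6→Dana, Slot 7→Diallo.
Total: 96 + 56 + 26 + 36 + 56 + 96 + 26 + 36 + 116 = £544.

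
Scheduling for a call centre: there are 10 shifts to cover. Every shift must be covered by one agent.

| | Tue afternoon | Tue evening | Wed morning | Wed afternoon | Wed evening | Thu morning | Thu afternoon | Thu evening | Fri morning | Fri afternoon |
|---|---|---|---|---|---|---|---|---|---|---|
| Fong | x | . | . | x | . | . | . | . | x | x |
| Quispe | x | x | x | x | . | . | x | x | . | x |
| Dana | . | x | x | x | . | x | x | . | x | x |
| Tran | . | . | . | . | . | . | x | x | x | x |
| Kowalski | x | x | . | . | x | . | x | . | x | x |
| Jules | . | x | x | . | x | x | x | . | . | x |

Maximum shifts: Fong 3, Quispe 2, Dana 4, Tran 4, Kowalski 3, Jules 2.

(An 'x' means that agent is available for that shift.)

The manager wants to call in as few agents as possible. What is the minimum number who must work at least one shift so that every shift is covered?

10 slots to fill and no one can take more than 4, so at least ⌈10/4⌉ = 3 agents are needed.
Dana, Tran, and Kowalski alone can cover everything: Tue afternoon→Kowalski, Tue evening→Dana, Wed morning→Dana, Wed afternoon→Dana, Wed evening→Kowalski, Thu morning→Dana, Thu afternoon→Tran, Thu evening→Tran, Fri morning→Tran, Fri afternoon→Tran.

3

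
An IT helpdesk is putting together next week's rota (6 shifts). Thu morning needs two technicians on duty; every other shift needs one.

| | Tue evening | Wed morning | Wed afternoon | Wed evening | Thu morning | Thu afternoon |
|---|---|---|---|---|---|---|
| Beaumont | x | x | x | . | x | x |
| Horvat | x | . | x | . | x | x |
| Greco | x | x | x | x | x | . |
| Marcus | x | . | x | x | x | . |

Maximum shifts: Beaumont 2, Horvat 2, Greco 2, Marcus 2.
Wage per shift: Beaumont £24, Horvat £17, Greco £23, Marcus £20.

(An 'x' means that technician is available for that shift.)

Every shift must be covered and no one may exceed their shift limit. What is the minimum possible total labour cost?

£144

Picking the cheapest available technician for each shift independently would cost £131, but that ignores the shift limits.
An optimal schedule: Tue evening→Horvat, Wed morning→Greco, Wed afternoon→Marcus, Wed evening→Marcus, Thu morning→Greco+Beaumont, Thu afternoon→Horvat.
Total: 17 + 23 + 20 + 20 + 23 + 24 + 17 = £144.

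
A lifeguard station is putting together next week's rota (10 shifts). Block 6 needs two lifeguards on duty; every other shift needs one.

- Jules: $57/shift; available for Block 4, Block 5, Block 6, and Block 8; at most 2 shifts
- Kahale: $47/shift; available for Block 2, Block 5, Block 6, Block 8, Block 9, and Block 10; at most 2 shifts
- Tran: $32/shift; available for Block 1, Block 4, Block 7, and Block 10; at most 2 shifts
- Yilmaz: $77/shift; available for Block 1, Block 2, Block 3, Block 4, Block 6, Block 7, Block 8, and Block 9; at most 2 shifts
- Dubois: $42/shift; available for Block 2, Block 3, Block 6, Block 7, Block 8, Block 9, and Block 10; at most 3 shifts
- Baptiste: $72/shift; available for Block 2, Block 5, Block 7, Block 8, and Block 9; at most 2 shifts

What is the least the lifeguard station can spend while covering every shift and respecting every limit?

$542

Picking the cheapest available lifeguard for each shift independently would cost $432, but that ignores the shift limits.
An optimal schedule: Block 1→Tran, Block 2→Dubois, Block 3→Dubois, Block 4→Tran, Block 5→Kahale, Block 6→Kahale+Jules, Block 7→Baptiste, Block 8→Jules, Block 9→Baptiste, Block 10→Dubois.
Total: 32 + 42 + 42 + 32 + 47 + 47 + 57 + 72 + 57 + 72 + 42 = $542.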